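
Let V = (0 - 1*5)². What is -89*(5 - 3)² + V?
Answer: -331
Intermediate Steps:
V = 25 (V = (0 - 5)² = (-5)² = 25)
-89*(5 - 3)² + V = -89*(5 - 3)² + 25 = -89*2² + 25 = -89*4 + 25 = -356 + 25 = -331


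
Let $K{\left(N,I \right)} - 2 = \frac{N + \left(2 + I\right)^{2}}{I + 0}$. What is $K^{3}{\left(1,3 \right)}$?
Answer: $\frac{32768}{27} \approx 1213.6$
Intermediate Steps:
$K{\left(N,I \right)} = 2 + \frac{N + \left(2 + I\right)^{2}}{I}$ ($K{\left(N,I \right)} = 2 + \frac{N + \left(2 + I\right)^{2}}{I + 0} = 2 + \frac{N + \left(2 + I\right)^{2}}{I}$)
$K^{3}{\left(1,3 \right)} = \left(\frac{1 + \left(2 + 3\right)^{2} + 2 \cdot 3}{3}\right)^{3} = \left(\frac{1 + 5^{2} + 6}{3}\right)^{3} = \left(\frac{1 + 25 + 6}{3}\right)^{3} = \left(\frac{1}{3} \cdot 32\right)^{3} = \left(\frac{32}{3}\right)^{3} = \frac{32768}{27}$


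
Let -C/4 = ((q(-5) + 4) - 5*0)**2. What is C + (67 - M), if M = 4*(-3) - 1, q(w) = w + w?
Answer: -64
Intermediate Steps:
q(w) = 2*w
C = -144 (C = -4*((2*(-5) + 4) - 5*0)**2 = -4*((-10 + 4) + 0)**2 = -4*(-6 + 0)**2 = -4*(-6)**2 = -4*36 = -144)
M = -13 (M = -12 - 1 = -13)
C + (67 - M) = -144 + (67 - 1*(-13)) = -144 + (67 + 13) = -144 + 80 = -64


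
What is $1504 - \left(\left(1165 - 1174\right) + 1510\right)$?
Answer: $3$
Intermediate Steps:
$1504 - \left(\left(1165 - 1174\right) + 1510\right) = 1504 - \left(-9 + 1510\right) = 1504 - 1501 = 3$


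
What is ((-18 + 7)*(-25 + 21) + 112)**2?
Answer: 24336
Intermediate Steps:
((-18 + 7)*(-25 + 21) + 112)**2 = (-11*(-4) + 112)**2 = (44 + 112)**2 = 156**2 = 24336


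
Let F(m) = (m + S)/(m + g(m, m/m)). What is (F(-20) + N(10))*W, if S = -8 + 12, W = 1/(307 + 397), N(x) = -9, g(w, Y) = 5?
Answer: -119/10560 ≈ -0.011269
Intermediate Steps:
W = 1/704 ≈ 0.0014205
S = 4
F(m) = (4 + m)/(5 + m) (F(m) = (m + 4)/(m + 5) = (4 + m)/(5 + m))
(F(-20) + N(10))*W = ((4 - 20)/(5 - 20) - 9)*(1/704) = (-16/(-15) - 9)*(1/704) = (-1/15*(-16) - 9)*(1/704) = (16/15 - 9)*(1/704) = -119/15*1/704 = -119/10560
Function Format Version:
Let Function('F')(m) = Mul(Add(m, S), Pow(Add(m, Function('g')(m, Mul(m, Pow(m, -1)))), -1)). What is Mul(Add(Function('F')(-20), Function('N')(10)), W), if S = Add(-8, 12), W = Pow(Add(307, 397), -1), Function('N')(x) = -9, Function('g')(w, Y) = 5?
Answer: Rational(-119, 10560) ≈ -0.011269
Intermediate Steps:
W = Rational(1, 704) (W = Pow(704, -1) = Rational(1, 704) ≈ 0.0014205)
S = 4
Function('F')(m) = Mul(Pow(Add(5, m), -1), Add(4, m)) (Function('F')(m) = Mul(Add(m, 4), Pow(Add(m, 5), -1)) = Mul(Add(4, m), Pow(Add(5, m), -1)) = Mul(Pow(Add(5, m), -1), Add(4, m)))
Mul(Add(Function('F')(-20), Function('N')(10)), W) = Mul(Add(Mul(Pow(Add(5, -20), -1), Add(4, -20)), -9), Rational(1, 704)) = Mul(Add(Mul(Pow(-15, -1), -16), -9), Rational(1, 704)) = Mul(Add(Mul(Rational(-1, 15), -16), -9), Rational(1, 704)) = Mul(Add(Rational(16, 15), -9), Rational(1, 704)) = Mul(Rational(-119, 15), Rational(1, 704)) = Rational(-119, 10560)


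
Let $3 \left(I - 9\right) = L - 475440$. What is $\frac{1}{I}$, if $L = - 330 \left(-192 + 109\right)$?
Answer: $- \frac{1}{149341} \approx -6.6961 \cdot 10^{-6}$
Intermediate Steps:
$L = 27390$ ($L = \left(-330\right) \left(-83\right) = 27390$)
$I = -149341$ ($I = 9 + \frac{27390 - 475440}{3} = 9 + \frac{1}{3} \left(-448050\right) = 9 - 149350 = -149341$)
$\frac{1}{I} = \frac{1}{-149341} = - \frac{1}{149341}$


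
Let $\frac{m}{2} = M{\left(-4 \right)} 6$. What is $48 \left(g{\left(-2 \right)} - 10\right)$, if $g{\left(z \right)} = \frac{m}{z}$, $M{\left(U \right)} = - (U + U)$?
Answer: $-2784$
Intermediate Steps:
$M{\left(U \right)} = - 2 U$
$m = 96$ ($m = 2 \left(-2\right) \left(-4\right) 6 = 2 \cdot 8 \cdot 6 = 2 \cdot 48 = 96$)
$g{\left(z \right)} = \frac{96}{z}$
$48 \left(g{\left(-2 \right)} - 10\right) = 48 \left(\frac{96}{-2} - 10\right) = 48 \left(96 \left(- \frac{1}{2}\right) - 10\right) = 48 \left(-48 - 10\right) = 48 \left(-58\right) = -2784$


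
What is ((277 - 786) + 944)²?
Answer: 189225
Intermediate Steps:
((277 - 786) + 944)² = (-509 + 944)² = 435² = 189225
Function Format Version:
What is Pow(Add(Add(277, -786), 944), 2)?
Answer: 189225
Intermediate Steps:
Pow(Add(Add(277, -786), 944), 2) = Pow(Add(-509, 944), 2) = Pow(435, 2) = 189225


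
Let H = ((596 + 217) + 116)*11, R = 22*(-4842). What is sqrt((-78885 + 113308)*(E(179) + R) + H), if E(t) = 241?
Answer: 17*I*sqrt(12659410) ≈ 60486.0*I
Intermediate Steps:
R = -106524
H = 10219 (H = (813 + 116)*11 = 929*11 = 10219)
sqrt((-78885 + 113308)*(E(179) + R) + H) = sqrt((-78885 + 113308)*(241 - 106524) + 10219) = sqrt(34423*(-106283) + 10219) = sqrt(-3658579709 + 10219) = sqrt(-3658569490) = 17*I*sqrt(12659410)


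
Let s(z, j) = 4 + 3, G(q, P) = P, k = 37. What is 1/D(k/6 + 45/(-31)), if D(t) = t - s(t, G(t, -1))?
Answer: -186/425 ≈ -0.43765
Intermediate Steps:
s(z, j) = 7
D(t) = -7 + t (D(t) = t - 1*7 = t - 7 = -7 + t)
1/D(k/6 + 45/(-31)) = 1/(-7 + (37/6 + 45/(-31))) = 1/(-7 + (37*(⅙) + 45*(-1/31))) = 1/(-7 + (37/6 - 45/31)) = 1/(-7 + 877/186) = 1/(-425/186) = -186/425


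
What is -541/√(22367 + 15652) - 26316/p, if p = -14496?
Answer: 2193/1208 - 541*√38019/38019 ≈ -0.95918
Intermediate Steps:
-541/√(22367 + 15652) - 26316/p = -541/√(22367 + 15652) - 26316/(-14496) = -541*√38019/38019 - 26316*(-1/14496) = -541*√38019/38019 + 2193/1208 = 2193/1208 - 541*√38019/38019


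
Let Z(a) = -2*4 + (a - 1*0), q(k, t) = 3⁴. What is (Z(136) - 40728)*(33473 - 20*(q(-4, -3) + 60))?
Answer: -1244511800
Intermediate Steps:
q(k, t) = 81
Z(a) = -8 + a (Z(a) = -8 + (a + 0) = -8 + a)
(Z(136) - 40728)*(33473 - 20*(q(-4, -3) + 60)) = ((-8 + 136) - 40728)*(33473 - 20*(81 + 60)) = (128 - 40728)*(33473 - 20*141) = -40600*(33473 - 2820) = -40600*30653 = -1244511800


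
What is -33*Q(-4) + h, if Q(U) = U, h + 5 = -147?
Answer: -20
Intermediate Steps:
h = -152 (h = -5 - 147 = -152)
-33*Q(-4) + h = -33*(-4) - 152 = 132 - 152 = -20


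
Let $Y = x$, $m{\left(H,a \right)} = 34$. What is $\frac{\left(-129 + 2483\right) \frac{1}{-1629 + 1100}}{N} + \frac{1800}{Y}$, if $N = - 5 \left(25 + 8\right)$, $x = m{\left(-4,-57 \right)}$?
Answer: $\frac{7145138}{134895} \approx 52.968$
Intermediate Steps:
$x = 34$
$N = -165$ ($N = \left(-5\right) 33 = -165$)
$Y = 34$
$\frac{\left(-129 + 2483\right) \frac{1}{-1629 + 1100}}{N} + \frac{1800}{Y} = \frac{\left(-129 + 2483\right) \frac{1}{-1629 + 1100}}{-165} + \frac{1800}{34} = \frac{2354}{-529} \left(- \frac{1}{165}\right) + 1800 \cdot \frac{1}{34} = 2354 \left(- \frac{1}{529}\right) \left(- \frac{1}{165}\right) + \frac{900}{17} = \left(- \frac{2354}{529}\right) \left(- \frac{1}{165}\right) + \frac{900}{17} = \frac{214}{7935} + \frac{900}{17} = \frac{7145138}{134895}$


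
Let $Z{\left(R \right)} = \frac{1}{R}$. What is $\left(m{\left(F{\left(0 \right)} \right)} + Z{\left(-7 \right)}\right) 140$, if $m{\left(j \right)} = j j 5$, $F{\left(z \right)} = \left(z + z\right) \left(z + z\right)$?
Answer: $-20$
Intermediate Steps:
$F{\left(z \right)} = 4 z^{2}$ ($F{\left(z \right)} = 2 z 2 z = 4 z^{2}$)
$m{\left(j \right)} = 5 j^{2}$ ($m{\left(j \right)} = j^{2} \cdot 5 = 5 j^{2}$)
$\left(m{\left(F{\left(0 \right)} \right)} + Z{\left(-7 \right)}\right) 140 = \left(5 \left(4 \cdot 0^{2}\right)^{2} + \frac{1}{-7}\right) 140 = \left(5 \left(4 \cdot 0\right)^{2} - \frac{1}{7}\right) 140 = \left(5 \cdot 0^{2} - \frac{1}{7}\right) 140 = \left(5 \cdot 0 - \frac{1}{7}\right) 140 = \left(0 - \frac{1}{7}\right) 140 = \left(- \frac{1}{7}\right) 140 = -20$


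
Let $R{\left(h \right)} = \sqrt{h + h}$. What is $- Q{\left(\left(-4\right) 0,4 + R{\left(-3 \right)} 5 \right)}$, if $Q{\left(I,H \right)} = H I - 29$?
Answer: $29$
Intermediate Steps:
$R{\left(h \right)} = \sqrt{2} \sqrt{h}$ ($R{\left(h \right)} = \sqrt{2 h} = \sqrt{2} \sqrt{h}$)
$Q{\left(I,H \right)} = -29 + H I$
$- Q{\left(\left(-4\right) 0,4 + R{\left(-3 \right)} 5 \right)} = - (-29 + \left(4 + \sqrt{2} \sqrt{-3} \cdot 5\right) \left(\left(-4\right) 0\right)) = - (-29 + \left(4 + \sqrt{2} i \sqrt{3} \cdot 5\right) 0) = - (-29 + \left(4 + i \sqrt{6} \cdot 5\right) 0) = - (-29 + \left(4 + 5 i \sqrt{6}\right) 0) = - (-29 + 0) = \left(-1\right) \left(-29\right) = 29$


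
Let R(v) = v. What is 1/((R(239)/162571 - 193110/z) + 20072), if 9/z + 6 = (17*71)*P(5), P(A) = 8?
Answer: -487713/100974519979447 ≈ -4.8301e-9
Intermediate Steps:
z = 9/9650 (z = 9/(-6 + (17*71)*8) = 9/(-6 + 1207*8) = 9/(-6 + 9656) = 9/9650 ≈ 0.00093264)
1/((R(239)/162571 - 193110/z) + 20072) = 1/((239/162571 - 193110/9/9650) + 20072) = 1/((239*(1/162571) - 193110*9650/9) + 20072) = 1/((239/162571 - 621170500/3) + 20072) = 1/(-100984309354783/487713 + 20072) = 1/(-100974519979447/487713) = -487713/100974519979447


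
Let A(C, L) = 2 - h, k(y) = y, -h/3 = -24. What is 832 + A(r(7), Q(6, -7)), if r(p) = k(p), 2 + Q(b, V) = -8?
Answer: 762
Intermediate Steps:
h = 72 (h = -3*(-24) = 72)
Q(b, V) = -10 (Q(b, V) = -2 - 8 = -10)
r(p) = p
A(C, L) = -70 (A(C, L) = 2 - 1*72 = 2 - 72 = -70)
832 + A(r(7), Q(6, -7)) = 832 - 70 = 762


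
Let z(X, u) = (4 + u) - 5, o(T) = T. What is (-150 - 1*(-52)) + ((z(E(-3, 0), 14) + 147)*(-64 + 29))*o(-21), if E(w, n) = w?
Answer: 117502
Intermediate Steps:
z(X, u) = -1 + u
(-150 - 1*(-52)) + ((z(E(-3, 0), 14) + 147)*(-64 + 29))*o(-21) = (-150 - 1*(-52)) + (((-1 + 14) + 147)*(-64 + 29))*(-21) = (-150 + 52) + ((13 + 147)*(-35))*(-21) = -98 + (160*(-35))*(-21) = -98 - 5600*(-21) = -98 + 117600 = 117502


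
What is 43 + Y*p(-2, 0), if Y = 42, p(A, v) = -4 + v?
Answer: -125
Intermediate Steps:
43 + Y*p(-2, 0) = 43 + 42*(-4 + 0) = 43 + 42*(-4) = 43 - 168 = -125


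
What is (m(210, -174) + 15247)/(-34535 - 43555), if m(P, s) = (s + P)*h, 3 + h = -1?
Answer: -15103/78090 ≈ -0.19341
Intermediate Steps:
h = -4 (h = -3 - 1 = -4)
m(P, s) = -4*P - 4*s (m(P, s) = (s + P)*(-4) = (P + s)*(-4) = -4*P - 4*s)
(m(210, -174) + 15247)/(-34535 - 43555) = ((-4*210 - 4*(-174)) + 15247)/(-34535 - 43555) = ((-840 + 696) + 15247)/(-78090) = (-144 + 15247)*(-1/78090) = 15103*(-1/78090) = -15103/78090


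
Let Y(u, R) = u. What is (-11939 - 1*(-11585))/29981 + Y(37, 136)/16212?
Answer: -661393/69435996 ≈ -0.0095252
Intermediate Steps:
(-11939 - 1*(-11585))/29981 + Y(37, 136)/16212 = (-11939 - 1*(-11585))/29981 + 37/16212 = (-11939 + 11585)*(1/29981) + 37*(1/16212) = -354*1/29981 + 37/16212 = -354/29981 + 37/16212 = -661393/69435996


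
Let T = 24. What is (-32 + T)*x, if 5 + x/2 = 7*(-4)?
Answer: 528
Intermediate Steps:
x = -66 (x = -10 + 2*(7*(-4)) = -10 + 2*(-28) = -10 - 56 = -66)
(-32 + T)*x = (-32 + 24)*(-66) = -8*(-66) = 528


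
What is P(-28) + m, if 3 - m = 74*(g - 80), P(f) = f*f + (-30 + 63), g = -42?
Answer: 9848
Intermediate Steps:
P(f) = 33 + f² (P(f) = f² + 33 = 33 + f²)
m = 9031 (m = 3 - 74*(-42 - 80) = 3 - 74*(-122) = 3 - 1*(-9028) = 3 + 9028 = 9031)
P(-28) + m = (33 + (-28)²) + 9031 = (33 + 784) + 9031 = 817 + 9031 = 9848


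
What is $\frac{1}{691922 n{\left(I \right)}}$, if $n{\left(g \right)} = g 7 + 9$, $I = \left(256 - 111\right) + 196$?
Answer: $\frac{1}{1657845112} \approx 6.0319 \cdot 10^{-10}$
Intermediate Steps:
$I = 341$ ($I = 145 + 196 = 341$)
$n{\left(g \right)} = 9 + 7 g$ ($n{\left(g \right)} = 7 g + 9 = 9 + 7 g$)
$\frac{1}{691922 n{\left(I \right)}} = \frac{1}{691922 \left(9 + 7 \cdot 341\right)} = \frac{1}{691922 \left(9 + 2387\right)} = \frac{1}{691922 \cdot 2396} = \frac{1}{691922} \cdot \frac{1}{2396} = \frac{1}{1657845112}$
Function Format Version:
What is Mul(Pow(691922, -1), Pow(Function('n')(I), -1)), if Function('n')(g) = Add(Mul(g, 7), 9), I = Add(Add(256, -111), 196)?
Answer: Rational(1, 1657845112) ≈ 6.0319e-10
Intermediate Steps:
I = 341 (I = Add(145, 196) = 341)
Function('n')(g) = Add(9, Mul(7, g)) (Function('n')(g) = Add(Mul(7, g), 9) = Add(9, Mul(7, g)))
Mul(Pow(691922, -1), Pow(Function('n')(I), -1)) = Mul(Pow(691922, -1), Pow(Add(9, Mul(7, 341)), -1)) = Mul(Rational(1, 691922), Pow(Add(9, 2387), -1)) = Mul(Rational(1, 691922), Pow(2396, -1)) = Mul(Rational(1, 691922), Rational(1, 2396)) = Rational(1, 1657845112)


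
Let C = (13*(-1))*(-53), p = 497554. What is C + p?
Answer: 498243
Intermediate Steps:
C = 689 (C = -13*(-53) = 689)
C + p = 689 + 497554 = 498243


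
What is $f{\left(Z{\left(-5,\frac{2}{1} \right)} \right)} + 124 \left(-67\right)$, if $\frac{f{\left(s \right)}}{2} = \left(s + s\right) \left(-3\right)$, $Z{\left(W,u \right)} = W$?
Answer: $-8248$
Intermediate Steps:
$f{\left(s \right)} = - 12 s$ ($f{\left(s \right)} = 2 \left(s + s\right) \left(-3\right) = 2 \cdot 2 s \left(-3\right) = 2 \left(- 6 s\right) = - 12 s$)
$f{\left(Z{\left(-5,\frac{2}{1} \right)} \right)} + 124 \left(-67\right) = \left(-12\right) \left(-5\right) + 124 \left(-67\right) = 60 - 8308 = -8248$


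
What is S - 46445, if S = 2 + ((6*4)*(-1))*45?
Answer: -47523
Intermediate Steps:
S = -1078 (S = 2 + (24*(-1))*45 = 2 - 24*45 = 2 - 1080 = -1078)
S - 46445 = -1078 - 46445 = -47523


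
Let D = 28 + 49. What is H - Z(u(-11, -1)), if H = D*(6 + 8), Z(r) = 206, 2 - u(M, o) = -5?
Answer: 872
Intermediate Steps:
u(M, o) = 7 (u(M, o) = 2 - 1*(-5) = 2 + 5 = 7)
D = 77
H = 1078 (H = 77*(6 + 8) = 77*14 = 1078)
H - Z(u(-11, -1)) = 1078 - 1*206 = 1078 - 206 = 872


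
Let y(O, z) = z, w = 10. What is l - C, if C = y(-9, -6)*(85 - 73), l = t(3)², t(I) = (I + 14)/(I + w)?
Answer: 12457/169 ≈ 73.710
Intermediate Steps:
t(I) = (14 + I)/(10 + I) (t(I) = (I + 14)/(I + 10) = (14 + I)/(10 + I))
l = 289/169 (l = ((14 + 3)/(10 + 3))² = (17/13)² = 289/169 ≈ 1.7101)
C = -72 (C = -6*(85 - 73) = -6*12 = -72)
l - C = 289/169 - 1*(-72) = 289/169 + 72 = 12457/169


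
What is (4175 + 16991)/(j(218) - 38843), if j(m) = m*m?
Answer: 21166/8681 ≈ 2.4382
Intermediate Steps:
j(m) = m**2
(4175 + 16991)/(j(218) - 38843) = (4175 + 16991)/(218**2 - 38843) = 21166/(47524 - 38843) = 21166/8681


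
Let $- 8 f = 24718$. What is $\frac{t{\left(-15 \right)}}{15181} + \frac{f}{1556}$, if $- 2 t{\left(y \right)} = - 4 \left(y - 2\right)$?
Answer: $- \frac{11049035}{5558032} \approx -1.9879$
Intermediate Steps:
$f = - \frac{12359}{4}$ ($f = \left(- \frac{1}{8}\right) 24718 = - \frac{12359}{4} \approx -3089.8$)
$t{\left(y \right)} = -4 + 2 y$ ($t{\left(y \right)} = - \frac{\left(-4\right) \left(y - 2\right)}{2} = - \frac{\left(-4\right) \left(-2 + y\right)}{2} = - \frac{8 - 4 y}{2} = -4 + 2 y$)
$\frac{t{\left(-15 \right)}}{15181} + \frac{f}{1556} = \frac{-4 + 2 \left(-15\right)}{15181} - \frac{12359}{4 \cdot 1556} = \left(-4 - 30\right) \frac{1}{15181} - \frac{12359}{6224} = \left(-34\right) \frac{1}{15181} - \frac{12359}{6224} = - \frac{2}{893} - \frac{12359}{6224} = - \frac{11049035}{5558032}$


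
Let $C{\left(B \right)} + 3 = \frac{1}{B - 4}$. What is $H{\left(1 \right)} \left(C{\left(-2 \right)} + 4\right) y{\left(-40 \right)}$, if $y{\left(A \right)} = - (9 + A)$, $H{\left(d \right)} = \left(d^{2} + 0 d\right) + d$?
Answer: $\frac{155}{3} \approx 51.667$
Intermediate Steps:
$C{\left(B \right)} = -3 + \frac{1}{-4 + B}$ ($C{\left(B \right)} = -3 + \frac{1}{B - 4} = -3 + \frac{1}{-4 + B}$)
$H{\left(d \right)} = d + d^{2}$ ($H{\left(d \right)} = \left(d^{2} + 0\right) + d = d^{2} + d = d + d^{2}$)
$y{\left(A \right)} = -9 - A$
$H{\left(1 \right)} \left(C{\left(-2 \right)} + 4\right) y{\left(-40 \right)} = 1 \left(1 + 1\right) \left(\frac{13 - -6}{-4 - 2} + 4\right) \left(-9 - -40\right) = 1 \cdot 2 \left(\frac{13 + 6}{-6} + 4\right) \left(-9 + 40\right) = 2 \left(\left(- \frac{1}{6}\right) 19 + 4\right) 31 = 2 \left(- \frac{19}{6} + 4\right) 31 = 2 \cdot \frac{5}{6} \cdot 31 = \frac{5}{3} \cdot 31 = \frac{155}{3}$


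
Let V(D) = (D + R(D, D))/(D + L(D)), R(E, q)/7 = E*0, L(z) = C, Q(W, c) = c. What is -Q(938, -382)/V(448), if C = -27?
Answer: 80411/224 ≈ 358.98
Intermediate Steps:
L(z) = -27
R(E, q) = 0 (R(E, q) = 7*(E*0) = 7*0 = 0)
V(D) = D/(-27 + D) (V(D) = (D + 0)/(D - 27) = D/(-27 + D))
-Q(938, -382)/V(448) = -(-382)/(448/(-27 + 448)) = -(-382)/(448/421) = -(-382)/(448*(1/421)) = -(-382)/448/421 = -(-382)*421/448 = -1*(-80411/224) = 80411/224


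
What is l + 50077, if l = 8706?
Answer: 58783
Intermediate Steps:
l + 50077 = 8706 + 50077 = 58783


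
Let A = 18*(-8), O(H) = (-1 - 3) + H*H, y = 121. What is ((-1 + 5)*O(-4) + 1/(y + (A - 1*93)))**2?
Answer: 30991489/13456 ≈ 2303.2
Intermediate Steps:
O(H) = -4 + H**2
A = -144
((-1 + 5)*O(-4) + 1/(y + (A - 1*93)))**2 = ((-1 + 5)*(-4 + (-4)**2) + 1/(121 + (-144 - 1*93)))**2 = (4*(-4 + 16) + 1/(121 + (-144 - 93)))**2 = (4*12 + 1/(121 - 237))**2 = (48 + 1/(-116))**2 = (48 - 1/116)**2 = (5567/116)**2 = 30991489/13456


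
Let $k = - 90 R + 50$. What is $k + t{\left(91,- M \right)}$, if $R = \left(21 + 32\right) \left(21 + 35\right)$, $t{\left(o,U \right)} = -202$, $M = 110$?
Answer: $-267272$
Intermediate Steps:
$R = 2968$ ($R = 53 \cdot 56 = 2968$)
$k = -267070$ ($k = \left(-90\right) 2968 + 50 = -267120 + 50 = -267070$)
$k + t{\left(91,- M \right)} = -267070 - 202 = -267272$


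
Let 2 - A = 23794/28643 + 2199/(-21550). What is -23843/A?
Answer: -130241153150/6944589 ≈ -18754.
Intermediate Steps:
A = 784738557/617256650 (A = 2 - (23794/28643 + 2199/(-21550)) = 2 - (23794*(1/28643) + 2199*(-1/21550)) = 2 - (23794/28643 - 2199/21550) = 2 - 1*449774743/617256650 = 2 - 449774743/617256650 = 784738557/617256650 ≈ 1.2713)
-23843/A = -23843/784738557/617256650 = -23843*617256650/784738557 = -130241153150/6944589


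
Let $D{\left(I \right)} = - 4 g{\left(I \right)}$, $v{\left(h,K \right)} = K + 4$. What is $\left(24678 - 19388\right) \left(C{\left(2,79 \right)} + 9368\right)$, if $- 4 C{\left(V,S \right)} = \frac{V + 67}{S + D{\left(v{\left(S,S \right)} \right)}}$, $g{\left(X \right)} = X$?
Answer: $\frac{1090255775}{22} \approx 4.9557 \cdot 10^{7}$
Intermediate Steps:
$v{\left(h,K \right)} = 4 + K$
$D{\left(I \right)} = - 4 I$
$C{\left(V,S \right)} = - \frac{67 + V}{4 \left(-16 - 3 S\right)}$ ($C{\left(V,S \right)} = - \frac{\left(V + 67\right) \frac{1}{S - 4 \left(4 + S\right)}}{4} = - \frac{\left(67 + V\right) \frac{1}{S - \left(16 + 4 S\right)}}{4} = - \frac{\left(67 + V\right) \frac{1}{-16 - 3 S}}{4} = - \frac{\frac{1}{-16 - 3 S} \left(67 + V\right)}{4} = - \frac{67 + V}{4 \left(-16 - 3 S\right)}$)
$\left(24678 - 19388\right) \left(C{\left(2,79 \right)} + 9368\right) = \left(24678 - 19388\right) \left(\frac{67 + 2}{4 \left(16 + 3 \cdot 79\right)} + 9368\right) = \left(24678 - 19388\right) \left(\frac{1}{4} \frac{1}{16 + 237} \cdot 69 + 9368\right) = \left(24678 - 19388\right) \left(\frac{1}{4} \cdot \frac{1}{253} \cdot 69 + 9368\right) = 5290 \left(\frac{1}{4} \cdot \frac{1}{253} \cdot 69 + 9368\right) = 5290 \left(\frac{3}{44} + 9368\right) = 5290 \cdot \frac{412195}{44} = \frac{1090255775}{22}$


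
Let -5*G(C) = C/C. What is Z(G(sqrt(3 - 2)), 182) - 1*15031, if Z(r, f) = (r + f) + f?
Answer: -73336/5 ≈ -14667.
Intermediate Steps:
G(C) = -1/5 (G(C) = -C/(5*C) = -1/5*1 = -1/5)
Z(r, f) = r + 2*f (Z(r, f) = (f + r) + f = r + 2*f)
Z(G(sqrt(3 - 2)), 182) - 1*15031 = (-1/5 + 2*182) - 1*15031 = (-1/5 + 364) - 15031 = 1819/5 - 15031 = -73336/5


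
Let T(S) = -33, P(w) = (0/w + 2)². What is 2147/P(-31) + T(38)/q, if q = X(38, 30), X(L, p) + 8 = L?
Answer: 10713/20 ≈ 535.65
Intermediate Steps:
P(w) = 4 (P(w) = (0 + 2)² = 2² = 4)
X(L, p) = -8 + L
q = 30 (q = -8 + 38 = 30)
2147/P(-31) + T(38)/q = 2147/4 - 33/30 = 2147*(¼) - 33*1/30 = 2147/4 - 11/10 = 10713/20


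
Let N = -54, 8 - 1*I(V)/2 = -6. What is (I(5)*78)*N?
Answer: -117936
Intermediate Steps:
I(V) = 28 (I(V) = 16 - 2*(-6) = 16 + 12 = 28)
(I(5)*78)*N = (28*78)*(-54) = 2184*(-54) = -117936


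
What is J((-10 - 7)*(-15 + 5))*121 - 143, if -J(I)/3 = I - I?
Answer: -143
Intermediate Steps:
J(I) = 0 (J(I) = -3*(I - I) = -3*0 = 0)
J((-10 - 7)*(-15 + 5))*121 - 143 = 0*121 - 143 = 0 - 143 = -143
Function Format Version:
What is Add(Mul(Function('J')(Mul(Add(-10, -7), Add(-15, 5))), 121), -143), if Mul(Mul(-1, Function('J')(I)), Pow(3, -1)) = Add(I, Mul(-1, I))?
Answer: -143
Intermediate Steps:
Function('J')(I) = 0 (Function('J')(I) = Mul(-3, Add(I, Mul(-1, I))) = Mul(-3, 0) = 0)
Add(Mul(Function('J')(Mul(Add(-10, -7), Add(-15, 5))), 121), -143) = Add(Mul(0, 121), -143) = Add(0, -143) = -143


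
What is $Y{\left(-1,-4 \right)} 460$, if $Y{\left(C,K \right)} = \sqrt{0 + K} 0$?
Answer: $0$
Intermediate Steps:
$Y{\left(C,K \right)} = 0$ ($Y{\left(C,K \right)} = \sqrt{K} 0 = 0$)
$Y{\left(-1,-4 \right)} 460 = 0 \cdot 460 = 0$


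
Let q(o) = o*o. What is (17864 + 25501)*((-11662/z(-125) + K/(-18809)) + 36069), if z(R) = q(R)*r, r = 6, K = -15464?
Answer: 13134076518406648/8396875 ≈ 1.5642e+9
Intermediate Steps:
q(o) = o**2
z(R) = 6*R**2 (z(R) = R**2*6 = 6*R**2)
(17864 + 25501)*((-11662/z(-125) + K/(-18809)) + 36069) = (17864 + 25501)*((-11662/(6*(-125)**2) - 15464/(-18809)) + 36069) = 43365*((-11662/(6*15625) - 15464*(-1/18809)) + 36069) = 43365*((-11662/93750 + 15464/18809) + 36069) = 43365*((-11662*1/93750 + 15464/18809) + 36069) = 43365*((-5831/46875 + 15464/18809) + 36069) = 43365*(615199721/881671875 + 36069) = 43365*(31801638059096/881671875) = 13134076518406648/8396875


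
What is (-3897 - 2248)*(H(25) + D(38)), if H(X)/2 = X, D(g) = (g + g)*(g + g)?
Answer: -35800770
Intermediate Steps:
D(g) = 4*g**2 (D(g) = (2*g)*(2*g) = 4*g**2)
H(X) = 2*X
(-3897 - 2248)*(H(25) + D(38)) = (-3897 - 2248)*(2*25 + 4*38**2) = -6145*(50 + 4*1444) = -6145*(50 + 5776) = -6145*5826 = -35800770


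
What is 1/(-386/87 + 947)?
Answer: 87/82003 ≈ 0.0010609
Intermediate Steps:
1/(-386/87 + 947) = 1/(82003/87) = 87/82003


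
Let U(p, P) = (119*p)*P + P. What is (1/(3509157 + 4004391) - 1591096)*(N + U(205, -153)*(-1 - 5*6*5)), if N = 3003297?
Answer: -2257954702638915699865/2504516 ≈ -9.0155e+14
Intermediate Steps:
U(p, P) = P + 119*P*p (U(p, P) = 119*P*p + P = P + 119*P*p)
(1/(3509157 + 4004391) - 1591096)*(N + U(205, -153)*(-1 - 5*6*5)) = (1/(3509157 + 4004391) - 1591096)*(3003297 + (-153*(1 + 119*205))*(-1 - 5*6*5)) = (1/7513548 - 1591096)*(3003297 + (-153*(1 + 24395))*(-1 - 30*5)) = (1/7513548 - 1591096)*(3003297 + (-153*24396)*(-1 - 150)) = -11954776168607*(3003297 - 3732588*(-151))/7513548 = -11954776168607*(3003297 + 563620788)/7513548 = -11954776168607/7513548*566624085 = -2257954702638915699865/2504516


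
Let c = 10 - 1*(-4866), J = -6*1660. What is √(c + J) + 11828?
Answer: 11828 + 2*I*√1271 ≈ 11828.0 + 71.302*I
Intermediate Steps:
J = -9960
c = 4876 (c = 10 + 4866 = 4876)
√(c + J) + 11828 = √(4876 - 9960) + 11828 = √(-5084) + 11828 = 2*I*√1271 + 11828 = 11828 + 2*I*√1271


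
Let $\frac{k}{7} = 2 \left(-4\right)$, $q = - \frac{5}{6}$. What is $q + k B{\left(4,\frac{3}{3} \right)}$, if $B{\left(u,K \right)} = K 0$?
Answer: $- \frac{5}{6} \approx -0.83333$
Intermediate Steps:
$B{\left(u,K \right)} = 0$
$q = - \frac{5}{6}$ ($q = \left(-5\right) \frac{1}{6} = - \frac{5}{6} \approx -0.83333$)
$k = -56$ ($k = 7 \cdot 2 \left(-4\right) = 7 \left(-8\right) = -56$)
$q + k B{\left(4,\frac{3}{3} \right)} = - \frac{5}{6} - 0 = - \frac{5}{6} + 0 = - \frac{5}{6}$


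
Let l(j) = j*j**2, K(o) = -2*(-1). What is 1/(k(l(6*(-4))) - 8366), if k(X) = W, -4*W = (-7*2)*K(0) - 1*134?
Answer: -2/16651 ≈ -0.00012011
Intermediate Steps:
K(o) = 2
W = 81/2 (W = -(-7*2*2 - 1*134)/4 = -(-14*2 - 134)/4 = -(-28 - 134)/4 = -1/4*(-162) = 81/2 ≈ 40.500)
l(j) = j**3
k(X) = 81/2
1/(k(l(6*(-4))) - 8366) = 1/(81/2 - 8366) = 1/(-16651/2) = -2/16651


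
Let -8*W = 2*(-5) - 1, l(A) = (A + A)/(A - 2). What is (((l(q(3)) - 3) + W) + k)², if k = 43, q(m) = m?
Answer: 143641/64 ≈ 2244.4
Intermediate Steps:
l(A) = 2*A/(-2 + A) (l(A) = (2*A)/(-2 + A) = 2*A/(-2 + A))
W = 11/8 (W = -(2*(-5) - 1)/8 = -(-10 - 1)/8 = -⅛*(-11) = 11/8 ≈ 1.3750)
(((l(q(3)) - 3) + W) + k)² = (((2*3/(-2 + 3) - 3) + 11/8) + 43)² = (((2*3/1 - 3) + 11/8) + 43)² = (((2*3*1 - 3) + 11/8) + 43)² = (((6 - 3) + 11/8) + 43)² = ((3 + 11/8) + 43)² = (35/8 + 43)² = (379/8)² = 143641/64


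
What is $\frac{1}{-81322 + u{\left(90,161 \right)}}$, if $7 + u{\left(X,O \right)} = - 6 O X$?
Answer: $- \frac{1}{168269} \approx -5.9429 \cdot 10^{-6}$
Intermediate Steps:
$u{\left(X,O \right)} = -7 - 6 O X$ ($u{\left(X,O \right)} = -7 + - 6 O X = -7 - 6 O X$)
$\frac{1}{-81322 + u{\left(90,161 \right)}} = \frac{1}{-81322 - \left(7 + 966 \cdot 90\right)} = \frac{1}{-81322 - 86947} = \frac{1}{-168269} = - \frac{1}{168269}$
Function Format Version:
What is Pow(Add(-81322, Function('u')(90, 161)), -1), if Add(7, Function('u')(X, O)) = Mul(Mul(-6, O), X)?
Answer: Rational(-1, 168269) ≈ -5.9429e-6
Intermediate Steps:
Function('u')(X, O) = Add(-7, Mul(-6, O, X)) (Function('u')(X, O) = Add(-7, Mul(Mul(-6, O), X)) = Add(-7, Mul(-6, O, X)))
Pow(Add(-81322, Function('u')(90, 161)), -1) = Pow(Add(-81322, Add(-7, Mul(-6, 161, 90))), -1) = Pow(Add(-81322, Add(-7, -86940)), -1) = Pow(Add(-81322, -86947), -1) = Pow(-168269, -1) = Rational(-1, 168269)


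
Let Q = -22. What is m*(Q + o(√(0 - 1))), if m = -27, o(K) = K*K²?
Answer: 594 + 27*I ≈ 594.0 + 27.0*I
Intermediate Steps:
o(K) = K³
m*(Q + o(√(0 - 1))) = -27*(-22 + (√(0 - 1))³) = -27*(-22 + (√(-1))³) = -27*(-22 + I³) = -27*(-22 - I) = 594 + 27*I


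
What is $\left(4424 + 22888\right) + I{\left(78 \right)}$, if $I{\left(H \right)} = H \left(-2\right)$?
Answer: $27156$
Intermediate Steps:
$I{\left(H \right)} = - 2 H$
$\left(4424 + 22888\right) + I{\left(78 \right)} = \left(4424 + 22888\right) - 156 = 27312 - 156 = 27156$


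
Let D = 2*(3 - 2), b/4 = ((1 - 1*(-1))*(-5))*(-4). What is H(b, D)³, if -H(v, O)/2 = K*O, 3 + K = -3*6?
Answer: 592704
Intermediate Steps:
K = -21 (K = -3 - 3*6 = -3 - 18 = -21)
b = 160 (b = 4*(((1 - 1*(-1))*(-5))*(-4)) = 4*(((1 + 1)*(-5))*(-4)) = 4*((2*(-5))*(-4)) = 4*(-10*(-4)) = 4*40 = 160)
D = 2 (D = 2*1 = 2)
H(v, O) = 42*O (H(v, O) = -(-42)*O = 42*O)
H(b, D)³ = (42*2)³ = 84³ = 592704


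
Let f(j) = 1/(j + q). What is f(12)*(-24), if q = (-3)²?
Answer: -8/7 ≈ -1.1429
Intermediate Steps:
q = 9
f(j) = 1/(9 + j) (f(j) = 1/(j + 9) = 1/(9 + j))
f(12)*(-24) = -24/(9 + 12) = -24/21 = (1/21)*(-24) = -8/7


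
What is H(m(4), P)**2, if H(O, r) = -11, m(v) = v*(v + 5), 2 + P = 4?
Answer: 121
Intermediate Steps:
P = 2 (P = -2 + 4 = 2)
m(v) = v*(5 + v)
H(m(4), P)**2 = (-11)**2 = 121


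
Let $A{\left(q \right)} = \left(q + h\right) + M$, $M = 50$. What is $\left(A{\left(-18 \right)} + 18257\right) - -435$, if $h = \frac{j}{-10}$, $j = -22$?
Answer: $\frac{93631}{5} \approx 18726.0$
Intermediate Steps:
$h = \frac{11}{5}$ ($h = - \frac{22}{-10} = \left(-22\right) \left(- \frac{1}{10}\right) = \frac{11}{5} \approx 2.2$)
$A{\left(q \right)} = \frac{261}{5} + q$ ($A{\left(q \right)} = \left(q + \frac{11}{5}\right) + 50 = \left(\frac{11}{5} + q\right) + 50 = \frac{261}{5} + q$)
$\left(A{\left(-18 \right)} + 18257\right) - -435 = \left(\left(\frac{261}{5} - 18\right) + 18257\right) - -435 = \left(\frac{171}{5} + 18257\right) + 435 = \frac{91456}{5} + 435 = \frac{93631}{5}$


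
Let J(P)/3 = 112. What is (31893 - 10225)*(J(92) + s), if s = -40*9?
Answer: -520032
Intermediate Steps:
J(P) = 336 (J(P) = 3*112 = 336)
s = -360
(31893 - 10225)*(J(92) + s) = (31893 - 10225)*(336 - 360) = 21668*(-24) = -520032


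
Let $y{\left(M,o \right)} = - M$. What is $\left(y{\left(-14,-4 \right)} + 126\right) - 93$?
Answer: $47$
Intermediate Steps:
$\left(y{\left(-14,-4 \right)} + 126\right) - 93 = \left(\left(-1\right) \left(-14\right) + 126\right) - 93 = \left(14 + 126\right) - 93 = 140 - 93 = 47$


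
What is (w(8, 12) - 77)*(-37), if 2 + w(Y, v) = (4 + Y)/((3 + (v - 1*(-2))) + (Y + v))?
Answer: 2911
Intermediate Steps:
w(Y, v) = -2 + (4 + Y)/(5 + Y + 2*v) (w(Y, v) = -2 + (4 + Y)/((3 + (v - 1*(-2))) + (Y + v)) = -2 + (4 + Y)/((3 + (v + 2)) + (Y + v)) = -2 + (4 + Y)/((3 + (2 + v)) + (Y + v)) = -2 + (4 + Y)/((5 + v) + (Y + v)) = -2 + (4 + Y)/(5 + Y + 2*v))
(w(8, 12) - 77)*(-37) = ((-6 - 1*8 - 4*12)/(5 + 8 + 2*12) - 77)*(-37) = ((-6 - 8 - 48)/(5 + 8 + 24) - 77)*(-37) = (-62/37 - 77)*(-37) = -2911/37*(-37) = 2911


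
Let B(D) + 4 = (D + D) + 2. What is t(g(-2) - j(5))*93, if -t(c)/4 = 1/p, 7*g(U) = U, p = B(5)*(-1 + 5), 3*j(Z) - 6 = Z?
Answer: -93/8 ≈ -11.625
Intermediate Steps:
j(Z) = 2 + Z/3
B(D) = -2 + 2*D (B(D) = -4 + ((D + D) + 2) = -4 + (2*D + 2) = -4 + (2 + 2*D) = -2 + 2*D)
p = 32 (p = (-2 + 2*5)*(-1 + 5) = (-2 + 10)*4 = 8*4 = 32)
g(U) = U/7
t(c) = -⅛ (t(c) = -4/32 = -4*1/32 = -⅛)
t(g(-2) - j(5))*93 = -⅛*93 = -93/8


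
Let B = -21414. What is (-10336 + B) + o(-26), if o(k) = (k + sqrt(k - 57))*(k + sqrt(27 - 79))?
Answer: -31074 - 2*sqrt(1079) - 52*I*sqrt(13) - 26*I*sqrt(83) ≈ -31140.0 - 424.36*I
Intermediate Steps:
o(k) = (k + sqrt(-57 + k))*(k + 2*I*sqrt(13)) (o(k) = (k + sqrt(-57 + k))*(k + sqrt(-52)) = (k + sqrt(-57 + k))*(k + 2*I*sqrt(13)))
(-10336 + B) + o(-26) = (-10336 - 21414) + ((-26)**2 - 26*sqrt(-57 - 26) + 2*I*(-26)*sqrt(13) + 2*I*sqrt(13)*sqrt(-57 - 26)) = -31750 + (676 - 26*I*sqrt(83) - 52*I*sqrt(13) + 2*I*sqrt(13)*sqrt(-83)) = -31750 + (676 - 26*I*sqrt(83) - 52*I*sqrt(13) + 2*I*sqrt(13)*(I*sqrt(83))) = -31750 + (676 - 26*I*sqrt(83) - 52*I*sqrt(13) - 2*sqrt(1079)) = -31750 + (676 - 2*sqrt(1079) - 52*I*sqrt(13) - 26*I*sqrt(83)) = -31074 - 2*sqrt(1079) - 52*I*sqrt(13) - 26*I*sqrt(83)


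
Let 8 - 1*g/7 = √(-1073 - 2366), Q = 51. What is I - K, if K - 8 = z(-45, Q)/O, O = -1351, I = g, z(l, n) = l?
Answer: 64803/1351 - 7*I*√3439 ≈ 47.967 - 410.5*I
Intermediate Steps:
g = 56 - 7*I*√3439 (g = 56 - 7*√(-1073 - 2366) = 56 - 7*I*√3439 ≈ 56.0 - 410.5*I)
I = 56 - 7*I*√3439 ≈ 56.0 - 410.5*I
K = 10853/1351 (K = 8 - 45/(-1351) = 8 - 45*(-1/1351) = 8 + 45/1351 = 10853/1351 ≈ 8.0333)
I - K = (56 - 7*I*√3439) - 1*10853/1351 = (56 - 7*I*√3439) - 10853/1351 = 64803/1351 - 7*I*√3439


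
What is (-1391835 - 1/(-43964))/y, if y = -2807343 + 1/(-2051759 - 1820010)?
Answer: 236915999575368091/477861580580200352 ≈ 0.49578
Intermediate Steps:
y = -10869383599768/3871769 (y = -2807343 + 1/(-3871769) = -2807343 - 1/3871769 = -10869383599768/3871769 ≈ -2.8073e+6)
(-1391835 - 1/(-43964))/y = (-1391835 - 1/(-43964))/(-10869383599768/3871769) = (-1391835 - 1*(-1/43964))*(-3871769/10869383599768) = (-1391835 + 1/43964)*(-3871769/10869383599768) = -61190633939/43964*(-3871769/10869383599768) = 236915999575368091/477861580580200352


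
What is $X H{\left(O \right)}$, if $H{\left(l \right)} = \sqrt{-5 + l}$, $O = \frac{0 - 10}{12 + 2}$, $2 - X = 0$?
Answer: $\frac{4 i \sqrt{70}}{7} \approx 4.7809 i$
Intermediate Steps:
$X = 2$ ($X = 2 - 0 = 2 + 0 = 2$)
$O = - \frac{5}{7}$ ($O = - \frac{10}{14} = \left(-10\right) \frac{1}{14} = - \frac{5}{7} \approx -0.71429$)
$X H{\left(O \right)} = 2 \sqrt{-5 - \frac{5}{7}} = 2 \sqrt{- \frac{40}{7}} = 2 \frac{2 i \sqrt{70}}{7} = \frac{4 i \sqrt{70}}{7}$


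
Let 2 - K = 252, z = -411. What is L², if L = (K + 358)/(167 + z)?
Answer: 729/3721 ≈ 0.19591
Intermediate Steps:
K = -250 (K = 2 - 1*252 = 2 - 252 = -250)
L = -27/61 (L = (-250 + 358)/(167 - 411) = 108/(-244) = 108*(-1/244) = -27/61 ≈ -0.44262)
L² = (-27/61)² = 729/3721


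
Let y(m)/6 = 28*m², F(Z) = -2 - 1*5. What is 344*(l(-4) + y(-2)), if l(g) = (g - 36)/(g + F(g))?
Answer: 2556608/11 ≈ 2.3242e+5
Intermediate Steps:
F(Z) = -7 (F(Z) = -2 - 5 = -7)
l(g) = (-36 + g)/(-7 + g) (l(g) = (g - 36)/(g - 7) = (-36 + g)/(-7 + g))
y(m) = 168*m² (y(m) = 6*(28*m²) = 168*m²)
344*(l(-4) + y(-2)) = 344*((-36 - 4)/(-7 - 4) + 168*(-2)²) = 344*(-40/(-11) + 168*4) = 344*(-1/11*(-40) + 672) = 344*(40/11 + 672) = 344*(7432/11) = 2556608/11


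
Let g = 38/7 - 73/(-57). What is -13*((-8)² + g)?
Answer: -366769/399 ≈ -919.22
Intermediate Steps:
g = 2677/399 (g = 38*(⅐) - 73*(-1/57) = 38/7 + 73/57 = 2677/399 ≈ 6.7093)
-13*((-8)² + g) = -13*((-8)² + 2677/399) = -13*(64 + 2677/399) = -13*28213/399 = -366769/399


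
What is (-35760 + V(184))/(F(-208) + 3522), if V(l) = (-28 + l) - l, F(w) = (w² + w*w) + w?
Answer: -17894/44921 ≈ -0.39834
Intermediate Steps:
F(w) = w + 2*w² (F(w) = (w² + w²) + w = 2*w² + w = w + 2*w²)
V(l) = -28
(-35760 + V(184))/(F(-208) + 3522) = (-35760 - 28)/(-208*(1 + 2*(-208)) + 3522) = -35788/(-208*(1 - 416) + 3522) = -35788/(-208*(-415) + 3522) = -35788/(86320 + 3522) = -35788/89842 = -35788*1/89842 = -17894/44921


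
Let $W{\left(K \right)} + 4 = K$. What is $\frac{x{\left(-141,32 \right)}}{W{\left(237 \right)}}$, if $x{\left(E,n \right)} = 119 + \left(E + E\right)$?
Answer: $- \frac{163}{233} \approx -0.69957$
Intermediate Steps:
$x{\left(E,n \right)} = 119 + 2 E$
$W{\left(K \right)} = -4 + K$
$\frac{x{\left(-141,32 \right)}}{W{\left(237 \right)}} = \frac{119 + 2 \left(-141\right)}{-4 + 237} = \frac{119 - 282}{233} = \left(-163\right) \frac{1}{233} = - \frac{163}{233}$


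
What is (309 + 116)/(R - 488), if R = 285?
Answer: -425/203 ≈ -2.0936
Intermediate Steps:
(309 + 116)/(R - 488) = (309 + 116)/(285 - 488) = 425/(-203) = 425*(-1/203) = -425/203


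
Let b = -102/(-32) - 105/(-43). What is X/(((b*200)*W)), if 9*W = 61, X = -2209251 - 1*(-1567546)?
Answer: -33111978/393755 ≈ -84.093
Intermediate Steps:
X = -641705 (X = -2209251 + 1567546 = -641705)
b = 3873/688 (b = -102*(-1/32) - 105*(-1/43) = 51/16 + 105/43 = 3873/688 ≈ 5.6294)
W = 61/9 (W = (⅑)*61 = 61/9 ≈ 6.7778)
X/(((b*200)*W)) = -641705/(((3873/688)*200)*(61/9)) = -641705/((96825/86)*(61/9)) = -641705/1968775/258 = -641705*258/1968775 = -33111978/393755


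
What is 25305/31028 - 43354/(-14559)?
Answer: 1713603407/451736652 ≈ 3.7934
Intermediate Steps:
25305/31028 - 43354/(-14559) = 25305*(1/31028) - 43354*(-1/14559) = 25305/31028 + 43354/14559 = 1713603407/451736652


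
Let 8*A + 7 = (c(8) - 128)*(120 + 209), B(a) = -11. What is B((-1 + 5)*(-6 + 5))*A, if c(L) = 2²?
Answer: 448833/8 ≈ 56104.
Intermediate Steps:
c(L) = 4
A = -40803/8 (A = -7/8 + ((4 - 128)*(120 + 209))/8 = -7/8 + (-124*329)/8 = -7/8 + (⅛)*(-40796) = -7/8 - 10199/2 = -40803/8 ≈ -5100.4)
B((-1 + 5)*(-6 + 5))*A = -11*(-40803/8) = 448833/8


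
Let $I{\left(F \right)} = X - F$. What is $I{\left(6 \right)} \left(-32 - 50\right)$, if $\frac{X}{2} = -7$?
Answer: $1640$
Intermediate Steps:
$X = -14$ ($X = 2 \left(-7\right) = -14$)
$I{\left(F \right)} = -14 - F$
$I{\left(6 \right)} \left(-32 - 50\right) = \left(-14 - 6\right) \left(-32 - 50\right) = \left(-14 - 6\right) \left(-82\right) = \left(-20\right) \left(-82\right) = 1640$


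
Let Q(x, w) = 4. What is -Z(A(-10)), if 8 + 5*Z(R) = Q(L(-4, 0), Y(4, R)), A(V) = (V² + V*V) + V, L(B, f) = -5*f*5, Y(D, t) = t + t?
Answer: ⅘ ≈ 0.80000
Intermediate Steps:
Y(D, t) = 2*t
L(B, f) = -25*f
A(V) = V + 2*V² (A(V) = (V² + V²) + V = 2*V² + V = V + 2*V²)
Z(R) = -⅘ (Z(R) = -8/5 + (⅕)*4 = -8/5 + ⅘ = -⅘)
-Z(A(-10)) = -1*(-⅘) = ⅘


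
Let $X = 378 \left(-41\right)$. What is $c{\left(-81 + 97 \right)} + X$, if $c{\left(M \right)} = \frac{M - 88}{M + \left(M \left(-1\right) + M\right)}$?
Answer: $- \frac{31005}{2} \approx -15503.0$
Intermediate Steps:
$X = -15498$
$c{\left(M \right)} = \frac{-88 + M}{M}$ ($c{\left(M \right)} = \frac{-88 + M}{M + \left(- M + M\right)} = \frac{-88 + M}{M + 0} = \frac{-88 + M}{M}$)
$c{\left(-81 + 97 \right)} + X = \frac{-88 + \left(-81 + 97\right)}{-81 + 97} - 15498 = \frac{-88 + 16}{16} - 15498 = \frac{1}{16} \left(-72\right) - 15498 = - \frac{9}{2} - 15498 = - \frac{31005}{2}$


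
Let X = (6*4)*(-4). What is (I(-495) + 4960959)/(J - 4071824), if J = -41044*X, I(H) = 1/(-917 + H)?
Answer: -1000696301/26545600 ≈ -37.697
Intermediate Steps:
X = -96 (X = 24*(-4) = -96)
J = 3940224 (J = -41044*(-96) = 3940224)
(I(-495) + 4960959)/(J - 4071824) = (1/(-917 - 495) + 4960959)/(3940224 - 4071824) = (1/(-1412) + 4960959)/(-131600) = (-1/1412 + 4960959)*(-1/131600) = (7004874107/1412)*(-1/131600) = -1000696301/26545600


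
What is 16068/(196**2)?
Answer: 4017/9604 ≈ 0.41826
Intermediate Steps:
16068/(196**2) = 16068/38416 = 16068*(1/38416) = 4017/9604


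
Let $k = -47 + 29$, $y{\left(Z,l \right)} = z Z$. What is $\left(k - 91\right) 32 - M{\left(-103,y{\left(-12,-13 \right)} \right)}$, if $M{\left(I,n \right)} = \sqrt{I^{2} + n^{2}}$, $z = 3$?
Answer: $-3488 - \sqrt{11905} \approx -3597.1$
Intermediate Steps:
$y{\left(Z,l \right)} = 3 Z$
$k = -18$
$\left(k - 91\right) 32 - M{\left(-103,y{\left(-12,-13 \right)} \right)} = \left(-18 - 91\right) 32 - \sqrt{\left(-103\right)^{2} + \left(3 \left(-12\right)\right)^{2}} = \left(-109\right) 32 - \sqrt{10609 + \left(-36\right)^{2}} = -3488 - \sqrt{10609 + 1296} = -3488 - \sqrt{11905}$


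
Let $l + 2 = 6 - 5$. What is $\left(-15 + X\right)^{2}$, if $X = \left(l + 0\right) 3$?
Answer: $324$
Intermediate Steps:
$l = -1$ ($l = -2 + \left(6 - 5\right) = -2 + 1 = -1$)
$X = -3$ ($X = \left(-1 + 0\right) 3 = \left(-1\right) 3 = -3$)
$\left(-15 + X\right)^{2} = \left(-15 - 3\right)^{2} = \left(-18\right)^{2} = 324$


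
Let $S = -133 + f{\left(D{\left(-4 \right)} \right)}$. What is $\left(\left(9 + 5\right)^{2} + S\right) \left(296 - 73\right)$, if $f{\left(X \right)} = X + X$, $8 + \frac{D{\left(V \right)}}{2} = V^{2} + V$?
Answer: $17617$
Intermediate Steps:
$D{\left(V \right)} = -16 + 2 V + 2 V^{2}$ ($D{\left(V \right)} = -16 + 2 \left(V^{2} + V\right) = -16 + 2 \left(V + V^{2}\right) = -16 + \left(2 V + 2 V^{2}\right) = -16 + 2 V + 2 V^{2}$)
$f{\left(X \right)} = 2 X$
$S = -117$ ($S = -133 + 2 \left(-16 + 2 \left(-4\right) + 2 \left(-4\right)^{2}\right) = -133 + 2 \left(-16 - 8 + 2 \cdot 16\right) = -133 + 2 \left(-16 - 8 + 32\right) = -133 + 2 \cdot 8 = -133 + 16 = -117$)
$\left(\left(9 + 5\right)^{2} + S\right) \left(296 - 73\right) = \left(\left(9 + 5\right)^{2} - 117\right) \left(296 - 73\right) = \left(14^{2} - 117\right) 223 = \left(196 - 117\right) 223 = 79 \cdot 223 = 17617$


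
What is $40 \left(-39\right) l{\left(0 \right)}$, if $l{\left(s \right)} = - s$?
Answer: $0$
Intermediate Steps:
$40 \left(-39\right) l{\left(0 \right)} = 40 \left(-39\right) \left(\left(-1\right) 0\right) = \left(-1560\right) 0 = 0$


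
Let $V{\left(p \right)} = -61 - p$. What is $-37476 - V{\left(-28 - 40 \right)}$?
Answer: $-37483$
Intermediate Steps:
$-37476 - V{\left(-28 - 40 \right)} = -37476 - \left(-61 - \left(-28 - 40\right)\right) = -37476 - \left(-61 - -68\right) = -37476 - \left(-61 + 68\right) = -37476 - 7 = -37483$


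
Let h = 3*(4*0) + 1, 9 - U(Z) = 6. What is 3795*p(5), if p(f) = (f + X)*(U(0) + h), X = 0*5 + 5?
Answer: 151800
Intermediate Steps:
U(Z) = 3 (U(Z) = 9 - 1*6 = 9 - 6 = 3)
h = 1 (h = 3*0 + 1 = 0 + 1 = 1)
X = 5 (X = 0 + 5 = 5)
p(f) = 20 + 4*f (p(f) = (f + 5)*(3 + 1) = (5 + f)*4 = 20 + 4*f)
3795*p(5) = 3795*(20 + 4*5) = 3795*(20 + 20) = 3795*40 = 151800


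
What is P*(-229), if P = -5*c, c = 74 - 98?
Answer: -27480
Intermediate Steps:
c = -24
P = 120 (P = -5*(-24) = 120)
P*(-229) = 120*(-229) = -27480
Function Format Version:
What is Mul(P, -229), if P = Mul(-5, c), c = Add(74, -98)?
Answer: -27480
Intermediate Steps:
c = -24
P = 120 (P = Mul(-5, -24) = 120)
Mul(P, -229) = Mul(120, -229) = -27480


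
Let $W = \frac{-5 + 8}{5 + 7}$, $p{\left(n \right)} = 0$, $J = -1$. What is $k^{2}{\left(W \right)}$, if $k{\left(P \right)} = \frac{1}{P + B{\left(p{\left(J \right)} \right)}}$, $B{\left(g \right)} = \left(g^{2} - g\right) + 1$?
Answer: $\frac{16}{25} \approx 0.64$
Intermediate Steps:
$B{\left(g \right)} = 1 + g^{2} - g$
$W = \frac{1}{4}$ ($W = \frac{3}{12} = 3 \cdot \frac{1}{12} = \frac{1}{4} \approx 0.25$)
$k{\left(P \right)} = \frac{1}{1 + P}$ ($k{\left(P \right)} = \frac{1}{P + \left(1 + 0^{2} - 0\right)} = \frac{1}{P + \left(1 + 0 + 0\right)} = \frac{1}{P + 1} = \frac{1}{1 + P}$)
$k^{2}{\left(W \right)} = \left(\frac{1}{1 + \frac{1}{4}}\right)^{2} = \left(\frac{1}{\frac{5}{4}}\right)^{2} = \left(\frac{4}{5}\right)^{2} = \frac{16}{25}$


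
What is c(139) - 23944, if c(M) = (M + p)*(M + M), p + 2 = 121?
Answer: 47780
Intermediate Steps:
p = 119 (p = -2 + 121 = 119)
c(M) = 2*M*(119 + M) (c(M) = (M + 119)*(M + M) = (119 + M)*(2*M) = 2*M*(119 + M))
c(139) - 23944 = 2*139*(119 + 139) - 23944 = 2*139*258 - 23944 = 71724 - 23944 = 47780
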